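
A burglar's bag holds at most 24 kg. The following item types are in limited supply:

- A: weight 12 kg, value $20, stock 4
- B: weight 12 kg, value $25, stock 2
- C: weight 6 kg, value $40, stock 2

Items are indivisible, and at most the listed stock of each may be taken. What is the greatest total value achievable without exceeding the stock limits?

$105

Top feasible selections:
- 1×B + 2×C: weight 24, value 105
- 1×A + 2×C: weight 24, value 100
- 2×C: weight 12, value 80
Best: $105.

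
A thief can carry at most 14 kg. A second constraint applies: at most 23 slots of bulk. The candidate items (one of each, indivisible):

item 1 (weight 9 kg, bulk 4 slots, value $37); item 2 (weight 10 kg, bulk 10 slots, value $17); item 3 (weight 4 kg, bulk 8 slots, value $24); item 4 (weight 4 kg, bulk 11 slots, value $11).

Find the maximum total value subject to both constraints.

$61

Feasible sets respecting both limits:
- item 1+item 3: weight 13, bulk 12, value 61
- item 1+item 4: weight 13, bulk 15, value 48
- item 2+item 3: weight 14, bulk 18, value 41
Best: $61.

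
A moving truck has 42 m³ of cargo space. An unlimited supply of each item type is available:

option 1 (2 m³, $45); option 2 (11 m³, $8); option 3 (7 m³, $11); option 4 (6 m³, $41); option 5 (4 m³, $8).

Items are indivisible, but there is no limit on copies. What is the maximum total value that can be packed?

Best value-per-unit is option 1 at 45/2, and filling with it alone uses volume 21×2=42. No mix of the others beats 21×45 = 945.

$945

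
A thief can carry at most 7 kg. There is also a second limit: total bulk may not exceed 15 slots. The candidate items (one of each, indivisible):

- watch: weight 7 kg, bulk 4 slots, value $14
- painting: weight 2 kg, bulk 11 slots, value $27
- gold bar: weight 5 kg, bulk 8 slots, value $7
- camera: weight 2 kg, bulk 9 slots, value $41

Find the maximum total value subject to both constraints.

$41

Feasible sets respecting both limits:
- camera: weight 2, bulk 9, value 41
- painting: weight 2, bulk 11, value 27
- watch: weight 7, bulk 4, value 14
Best: $41.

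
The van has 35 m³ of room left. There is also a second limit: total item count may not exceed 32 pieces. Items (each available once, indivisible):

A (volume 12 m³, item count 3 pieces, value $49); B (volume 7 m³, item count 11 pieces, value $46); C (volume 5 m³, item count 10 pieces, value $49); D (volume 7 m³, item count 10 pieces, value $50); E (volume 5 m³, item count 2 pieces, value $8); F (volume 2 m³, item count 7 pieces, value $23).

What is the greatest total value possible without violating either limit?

Feasible sets respecting both limits:
- A+C+D+E+F: volume 31, item count 32, value 179
- A+C+D+F: volume 26, item count 30, value 171
- A+B+D+F: volume 28, item count 31, value 168
- A+B+C+F: volume 26, item count 31, value 167
Best: $179.

$179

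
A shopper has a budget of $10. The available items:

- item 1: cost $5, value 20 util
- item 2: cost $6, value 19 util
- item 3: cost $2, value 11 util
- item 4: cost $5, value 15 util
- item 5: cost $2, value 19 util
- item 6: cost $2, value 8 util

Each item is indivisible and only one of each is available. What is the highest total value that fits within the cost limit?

50 util

Check high-value combinations within $10:
- item 1+item 3+item 5: cost 5+2+2=9, value 20+11+19=50
- item 2+item 3+item 5: cost 6+2+2=10, value 19+11+19=49
- item 1+item 5+item 6: cost 5+2+2=9, value 20+19+8=47
- item 2+item 5+item 6: cost 6+2+2=10, value 19+19+8=46
Best: 50 util.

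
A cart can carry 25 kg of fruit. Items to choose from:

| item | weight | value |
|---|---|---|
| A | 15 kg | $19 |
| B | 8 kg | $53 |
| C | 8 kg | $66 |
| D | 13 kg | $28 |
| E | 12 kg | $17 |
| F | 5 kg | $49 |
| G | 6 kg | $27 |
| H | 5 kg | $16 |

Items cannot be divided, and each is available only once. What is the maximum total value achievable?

Check high-value combinations within 25 kg:
- B+C+F: weight 8+8+5=21, value 53+66+49=168
- C+F+G+H: weight 8+5+6+5=24, value 66+49+27+16=158
- B+C+G: weight 8+8+6=22, value 53+66+27=146
Best: $168.

$168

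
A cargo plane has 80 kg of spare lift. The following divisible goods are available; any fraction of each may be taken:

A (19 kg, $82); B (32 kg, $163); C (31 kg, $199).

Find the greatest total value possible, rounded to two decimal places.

Take in order of value per unit:
- C (199/31 per unit): all 31 → value 199, running total 199.00
- B (163/32 per unit): all 32 → value 163, running total 362.00
- A (82/19 per unit): 17 of 19 → value 17×82/19 = 73.3684, running total 435.37
Total 435.37.

435.37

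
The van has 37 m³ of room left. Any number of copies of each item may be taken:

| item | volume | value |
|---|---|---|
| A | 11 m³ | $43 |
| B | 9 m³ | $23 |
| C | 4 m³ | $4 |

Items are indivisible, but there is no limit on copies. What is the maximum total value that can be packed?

Best value-per-unit is A at 43/11; filling with it alone gives 3×43 = 129.
Optimal mix: 3×A + 1×C → volume 37, value 133.

$133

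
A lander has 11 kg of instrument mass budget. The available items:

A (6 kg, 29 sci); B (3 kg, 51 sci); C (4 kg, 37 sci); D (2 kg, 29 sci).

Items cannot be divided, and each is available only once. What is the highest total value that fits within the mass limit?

117 sci

Check high-value combinations within 11 kg:
- B+C+D: mass 3+4+2=9, value 51+37+29=117
- A+B+D: mass 6+3+2=11, value 29+51+29=109
- B+C: mass 3+4=7, value 51+37=88
- B+D: mass 3+2=5, value 51+29=80
- A+B: mass 6+3=9, value 29+51=80
Best: 117 sci.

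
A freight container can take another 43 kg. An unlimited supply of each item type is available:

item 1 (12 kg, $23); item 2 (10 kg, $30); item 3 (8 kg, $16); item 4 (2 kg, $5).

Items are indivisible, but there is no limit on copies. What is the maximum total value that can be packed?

$125

Best value-per-unit is item 2 at 30/10; filling with it alone gives 4×30 = 120.
Optimal mix: 4×item 2 + 1×item 4 → weight 42, value 125.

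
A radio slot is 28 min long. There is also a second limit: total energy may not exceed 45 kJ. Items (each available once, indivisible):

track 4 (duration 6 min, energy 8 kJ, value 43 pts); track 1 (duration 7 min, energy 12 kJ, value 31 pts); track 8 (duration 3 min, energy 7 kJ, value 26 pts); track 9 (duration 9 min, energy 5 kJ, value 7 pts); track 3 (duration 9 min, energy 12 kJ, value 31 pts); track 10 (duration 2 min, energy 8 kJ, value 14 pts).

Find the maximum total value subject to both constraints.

Feasible sets respecting both limits:
- track 4+track 1+track 8+track 3: duration 25, energy 39, value 131
- track 4+track 1+track 8+track 9+track 10: duration 27, energy 40, value 121
- track 4+track 1+track 3+track 10: duration 24, energy 40, value 119
- track 4+track 1+track 8+track 10: duration 18, energy 35, value 114
Best: 131 pts.

131 pts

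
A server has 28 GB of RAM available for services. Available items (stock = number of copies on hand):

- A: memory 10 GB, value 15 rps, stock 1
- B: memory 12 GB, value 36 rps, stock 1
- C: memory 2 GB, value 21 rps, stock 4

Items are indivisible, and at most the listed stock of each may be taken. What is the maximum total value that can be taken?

Best selections within memory 28 and stock limits:
- 1×B + 4×C: memory 20, value 120
- 1×A + 1×B + 3×C: memory 28, value 114
- 1×B + 3×C: memory 18, value 99
Best: 120 rps.

120 rps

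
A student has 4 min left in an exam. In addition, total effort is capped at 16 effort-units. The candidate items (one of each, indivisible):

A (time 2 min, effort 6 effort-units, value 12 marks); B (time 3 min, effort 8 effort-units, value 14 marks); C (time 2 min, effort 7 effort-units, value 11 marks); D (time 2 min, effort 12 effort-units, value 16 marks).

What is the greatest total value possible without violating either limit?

Feasible sets respecting both limits:
- A+C: time 4, effort 13, value 23
- D: time 2, effort 12, value 16
- B: time 3, effort 8, value 14
- A: time 2, effort 6, value 12
Best: 23 marks.

23 marks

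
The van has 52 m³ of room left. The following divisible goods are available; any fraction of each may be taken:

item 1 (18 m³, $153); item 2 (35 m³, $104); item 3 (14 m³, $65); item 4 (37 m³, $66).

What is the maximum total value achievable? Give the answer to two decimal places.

277.43

Take in order of value per unit:
- item 1 (153/18 per unit): all 18 → value 153, running total 153.00
- item 3 (65/14 per unit): all 14 → value 65, running total 218.00
- item 2 (104/35 per unit): 20 of 35 → value 20×104/35 = 59.4286, running total 277.43
Total 277.43.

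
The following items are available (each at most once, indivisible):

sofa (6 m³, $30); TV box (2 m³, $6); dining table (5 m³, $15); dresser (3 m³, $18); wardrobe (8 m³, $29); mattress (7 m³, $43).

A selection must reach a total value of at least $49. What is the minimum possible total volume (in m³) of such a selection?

Subsets with value ≥ 49, sorted by total volume:
- TV box+mattress: volume 9, value 49
- dresser+mattress: volume 10, value 61
- sofa+TV box+dresser: volume 11, value 54
- TV box+dresser+mattress: volume 12, value 67
Minimum volume: 9 m³.

9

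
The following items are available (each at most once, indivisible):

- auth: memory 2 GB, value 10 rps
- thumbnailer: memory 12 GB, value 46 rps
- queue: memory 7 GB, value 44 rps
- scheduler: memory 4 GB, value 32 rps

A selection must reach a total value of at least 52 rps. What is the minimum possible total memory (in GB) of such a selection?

Subsets with value ≥ 52, sorted by total memory:
- auth+queue: memory 9, value 54
- queue+scheduler: memory 11, value 76
- auth+queue+scheduler: memory 13, value 86
- auth+thumbnailer: memory 14, value 56
Minimum memory: 9 GB.

9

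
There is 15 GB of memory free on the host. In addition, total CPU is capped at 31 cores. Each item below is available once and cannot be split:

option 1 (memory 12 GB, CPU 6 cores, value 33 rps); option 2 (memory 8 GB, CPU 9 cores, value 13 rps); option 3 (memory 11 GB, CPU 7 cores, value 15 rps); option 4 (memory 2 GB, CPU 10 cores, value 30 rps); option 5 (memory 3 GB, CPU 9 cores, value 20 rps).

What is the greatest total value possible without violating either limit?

63 rps

Feasible sets respecting both limits:
- option 1+option 4: memory 14, CPU 16, value 63
- option 2+option 4+option 5: memory 13, CPU 28, value 63
- option 1+option 5: memory 15, CPU 15, value 53
- option 4+option 5: memory 5, CPU 19, value 50
Best: 63 rps.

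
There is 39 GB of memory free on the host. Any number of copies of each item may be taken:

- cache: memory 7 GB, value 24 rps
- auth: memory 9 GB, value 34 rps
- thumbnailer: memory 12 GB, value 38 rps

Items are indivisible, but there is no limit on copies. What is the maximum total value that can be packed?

140 rps

Best value-per-unit is auth at 34/9; filling with it alone gives 4×34 = 136.
Optimal mix: 3×cache + 2×auth → memory 39, value 140.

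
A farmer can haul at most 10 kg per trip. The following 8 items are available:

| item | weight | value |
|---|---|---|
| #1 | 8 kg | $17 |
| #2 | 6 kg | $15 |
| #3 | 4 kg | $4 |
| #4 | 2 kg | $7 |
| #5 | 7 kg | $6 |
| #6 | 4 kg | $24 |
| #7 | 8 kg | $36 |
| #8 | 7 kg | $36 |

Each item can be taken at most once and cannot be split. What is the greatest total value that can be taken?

Check high-value combinations within 10 kg:
- #4+#8: weight 2+7=9, value 7+36=43
- #4+#7: weight 2+8=10, value 7+36=43
- #2+#6: weight 6+4=10, value 15+24=39
- #8: weight 7, value 36
Best: $43.

$43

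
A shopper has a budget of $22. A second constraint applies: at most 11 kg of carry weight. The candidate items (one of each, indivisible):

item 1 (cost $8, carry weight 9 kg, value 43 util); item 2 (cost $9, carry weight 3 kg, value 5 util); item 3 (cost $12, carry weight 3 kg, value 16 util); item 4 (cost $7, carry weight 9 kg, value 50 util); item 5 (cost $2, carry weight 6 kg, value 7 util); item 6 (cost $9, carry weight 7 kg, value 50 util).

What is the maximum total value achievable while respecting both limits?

66 util

Feasible sets respecting both limits:
- item 3+item 6: cost 21, carry weight 10, value 66
- item 2+item 6: cost 18, carry weight 10, value 55
- item 4: cost 7, carry weight 9, value 50
- item 6: cost 9, carry weight 7, value 50
Best: 66 util.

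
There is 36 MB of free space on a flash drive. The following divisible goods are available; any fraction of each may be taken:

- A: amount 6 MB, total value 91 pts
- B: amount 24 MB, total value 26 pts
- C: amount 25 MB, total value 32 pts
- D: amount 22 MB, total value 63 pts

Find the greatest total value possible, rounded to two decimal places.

Take in order of value per unit:
- A (91/6 per unit): all 6 → value 91, running total 91.00
- D (63/22 per unit): all 22 → value 63, running total 154.00
- C (32/25 per unit): 8 of 25 → value 8×32/25 = 10.2400, running total 164.24
Total 164.24.

164.24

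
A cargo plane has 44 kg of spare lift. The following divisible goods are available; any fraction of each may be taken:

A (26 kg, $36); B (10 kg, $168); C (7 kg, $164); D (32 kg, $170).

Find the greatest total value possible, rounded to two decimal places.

Take in order of value per unit:
- C (164/7 per unit): all 7 → value 164, running total 164.00
- B (168/10 per unit): all 10 → value 168, running total 332.00
- D (170/32 per unit): 27 of 32 → value 27×170/32 = 143.4375, running total 475.44
Total 475.44.

475.44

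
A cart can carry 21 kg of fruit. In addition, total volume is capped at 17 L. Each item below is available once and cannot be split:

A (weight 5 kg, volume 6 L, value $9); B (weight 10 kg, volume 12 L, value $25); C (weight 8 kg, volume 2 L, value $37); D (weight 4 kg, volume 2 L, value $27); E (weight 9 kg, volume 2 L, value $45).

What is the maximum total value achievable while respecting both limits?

Feasible sets respecting both limits:
- C+D+E: weight 21, volume 6, value 109
- C+E: weight 17, volume 4, value 82
- A+D+E: weight 18, volume 10, value 81
- A+C+D: weight 17, volume 10, value 73
Best: $109.

$109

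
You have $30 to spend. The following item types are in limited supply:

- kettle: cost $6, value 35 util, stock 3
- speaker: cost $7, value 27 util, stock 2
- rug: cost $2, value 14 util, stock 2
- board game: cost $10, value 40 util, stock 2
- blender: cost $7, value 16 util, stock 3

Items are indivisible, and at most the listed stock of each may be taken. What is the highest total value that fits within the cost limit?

160 util

Top feasible selections:
- 3×kettle + 1×speaker + 2×rug: cost 29, value 160
- 3×kettle + 1×rug + 1×board game: cost 30, value 159
- 2×kettle + 2×speaker + 2×rug: cost 30, value 152
- 3×kettle + 2×rug + 1×blender: cost 29, value 149
Best: 160 util.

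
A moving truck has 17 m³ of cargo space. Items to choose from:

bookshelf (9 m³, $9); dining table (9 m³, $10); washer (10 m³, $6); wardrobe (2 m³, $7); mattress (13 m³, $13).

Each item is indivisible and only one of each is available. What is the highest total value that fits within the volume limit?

$20

Check high-value combinations within 17 m³:
- wardrobe+mattress: volume 2+13=15, value 7+13=20
- dining table+wardrobe: volume 9+2=11, value 10+7=17
- bookshelf+wardrobe: volume 9+2=11, value 9+7=16
- washer+wardrobe: volume 10+2=12, value 6+7=13
- mattress: volume 13, value 13
Best: $20.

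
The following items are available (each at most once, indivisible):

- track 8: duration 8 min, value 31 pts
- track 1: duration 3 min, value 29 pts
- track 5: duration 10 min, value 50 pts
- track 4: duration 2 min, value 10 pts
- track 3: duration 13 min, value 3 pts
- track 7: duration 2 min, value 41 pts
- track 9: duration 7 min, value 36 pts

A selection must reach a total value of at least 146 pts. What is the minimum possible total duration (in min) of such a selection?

Subsets with value ≥ 146, sorted by total duration:
- track 1+track 5+track 7+track 9: duration 22, value 156
- track 8+track 1+track 4+track 7+track 9: duration 22, value 147
- track 8+track 1+track 5+track 7: duration 23, value 151
- track 1+track 5+track 4+track 7+track 9: duration 24, value 166
Minimum duration: 22 min.

22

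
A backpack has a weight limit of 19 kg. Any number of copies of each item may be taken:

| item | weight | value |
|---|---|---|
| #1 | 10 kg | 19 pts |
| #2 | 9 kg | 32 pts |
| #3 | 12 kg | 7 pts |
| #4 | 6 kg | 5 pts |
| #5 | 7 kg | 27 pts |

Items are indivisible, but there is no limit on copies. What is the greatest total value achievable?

Best value-per-unit is #5 at 27/7; filling with it alone gives 2×27 = 54.
Optimal mix: 2×#2 → weight 18, value 64.

64 pts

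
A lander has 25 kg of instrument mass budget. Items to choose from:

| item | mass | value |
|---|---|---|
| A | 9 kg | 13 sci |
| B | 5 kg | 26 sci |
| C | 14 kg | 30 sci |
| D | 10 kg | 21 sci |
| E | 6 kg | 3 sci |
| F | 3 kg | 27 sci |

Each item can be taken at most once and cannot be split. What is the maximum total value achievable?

Check high-value combinations within 25 kg:
- B+C+F: mass 5+14+3=22, value 26+30+27=83
- B+D+E+F: mass 5+10+6+3=24, value 26+21+3+27=77
- B+D+F: mass 5+10+3=18, value 26+21+27=74
- A+B+E+F: mass 9+5+6+3=23, value 13+26+3+27=69
- A+B+F: mass 9+5+3=17, value 13+26+27=66
Best: 83 sci.

83 sci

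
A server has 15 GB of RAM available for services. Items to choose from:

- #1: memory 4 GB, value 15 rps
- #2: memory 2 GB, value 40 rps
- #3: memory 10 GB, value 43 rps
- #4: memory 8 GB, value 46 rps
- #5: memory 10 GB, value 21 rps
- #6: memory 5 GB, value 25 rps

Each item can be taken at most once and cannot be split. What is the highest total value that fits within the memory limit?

Check high-value combinations within 15 GB:
- #2+#4+#6: memory 2+8+5=15, value 40+46+25=111
- #1+#2+#4: memory 4+2+8=14, value 15+40+46=101
- #2+#4: memory 2+8=10, value 40+46=86
Best: 111 rps.

111 rps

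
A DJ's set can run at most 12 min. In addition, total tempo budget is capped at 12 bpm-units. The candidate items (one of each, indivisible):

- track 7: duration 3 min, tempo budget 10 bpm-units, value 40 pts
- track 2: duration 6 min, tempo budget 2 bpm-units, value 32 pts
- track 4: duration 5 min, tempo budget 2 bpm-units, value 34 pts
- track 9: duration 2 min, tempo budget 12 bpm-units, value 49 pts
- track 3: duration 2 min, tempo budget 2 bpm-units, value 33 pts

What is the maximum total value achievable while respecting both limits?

74 pts

Feasible sets respecting both limits:
- track 7+track 4: duration 8, tempo budget 12, value 74
- track 7+track 3: duration 5, tempo budget 12, value 73
- track 7+track 2: duration 9, tempo budget 12, value 72
Best: 74 pts.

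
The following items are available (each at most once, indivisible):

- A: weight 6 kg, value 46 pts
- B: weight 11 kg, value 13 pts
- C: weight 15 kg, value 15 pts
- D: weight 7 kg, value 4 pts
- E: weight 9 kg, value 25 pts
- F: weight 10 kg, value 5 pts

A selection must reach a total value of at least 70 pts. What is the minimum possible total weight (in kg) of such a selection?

15

Subsets with value ≥ 70, sorted by total weight:
- A+E: weight 15, value 71
- A+D+E: weight 22, value 75
Minimum weight: 15 kg.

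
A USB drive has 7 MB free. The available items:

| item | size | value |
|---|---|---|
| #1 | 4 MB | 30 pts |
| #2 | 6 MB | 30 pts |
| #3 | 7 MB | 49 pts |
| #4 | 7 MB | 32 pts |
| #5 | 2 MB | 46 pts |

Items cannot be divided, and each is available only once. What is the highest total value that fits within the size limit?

76 pts

Check high-value combinations within 7 MB:
- #1+#5: size 4+2=6, value 30+46=76
- #3: size 7, value 49
- #5: size 2, value 46
- #4: size 7, value 32
Best: 76 pts.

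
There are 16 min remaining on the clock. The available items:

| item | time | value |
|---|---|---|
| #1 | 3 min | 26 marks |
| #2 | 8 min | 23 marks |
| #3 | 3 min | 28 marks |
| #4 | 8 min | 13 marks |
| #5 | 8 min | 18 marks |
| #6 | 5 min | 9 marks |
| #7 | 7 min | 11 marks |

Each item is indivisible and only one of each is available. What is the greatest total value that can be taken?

77 marks

This is a 0/1 knapsack; check combinations near the capacity.
- #1+#2+#3: time 3+8+3=14, value 26+23+28=77
- #1+#3+#5: time 3+3+8=14, value 26+28+18=72
- #1+#3+#4: time 3+3+8=14, value 26+28+13=67
- #1+#3+#7: time 3+3+7=13, value 26+28+11=65
Best: 77 marks.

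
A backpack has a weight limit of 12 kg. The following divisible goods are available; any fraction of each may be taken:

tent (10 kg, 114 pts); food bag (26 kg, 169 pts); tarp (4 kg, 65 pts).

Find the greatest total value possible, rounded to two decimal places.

156.20

Take in order of value per unit:
- tarp (65/4 per unit): all 4 → value 65, running total 65.00
- tent (114/10 per unit): 8 of 10 → value 8×114/10 = 91.2000, running total 156.20
Total 156.20.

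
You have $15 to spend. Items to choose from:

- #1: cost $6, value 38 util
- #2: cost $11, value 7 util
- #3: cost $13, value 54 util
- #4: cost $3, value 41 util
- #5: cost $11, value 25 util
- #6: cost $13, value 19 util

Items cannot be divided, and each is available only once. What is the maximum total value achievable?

Check high-value combinations within $15:
- #1+#4: cost 6+3=9, value 38+41=79
- #4+#5: cost 3+11=14, value 41+25=66
- #3: cost 13, value 54
- #2+#4: cost 11+3=14, value 7+41=48
Best: 79 util.

79 util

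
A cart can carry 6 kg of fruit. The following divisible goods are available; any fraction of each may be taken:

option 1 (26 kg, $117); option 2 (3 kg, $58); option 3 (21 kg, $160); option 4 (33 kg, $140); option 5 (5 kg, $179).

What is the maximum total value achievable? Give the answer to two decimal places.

Take in order of value per unit:
- option 5 (179/5 per unit): all 5 → value 179, running total 179.00
- option 2 (58/3 per unit): 1 of 3 → value 1×58/3 = 19.3333, running total 198.33
Total 198.33.

198.33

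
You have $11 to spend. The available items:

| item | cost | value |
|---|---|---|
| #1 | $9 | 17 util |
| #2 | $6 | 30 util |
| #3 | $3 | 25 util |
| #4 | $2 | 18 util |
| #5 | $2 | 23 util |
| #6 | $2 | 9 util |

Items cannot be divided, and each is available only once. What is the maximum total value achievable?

78 util

This is a 0/1 knapsack; check combinations near the capacity.
- #2+#3+#5: cost 6+3+2=11, value 30+25+23=78
- #3+#4+#5+#6: cost 3+2+2+2=9, value 25+18+23+9=75
- #2+#3+#4: cost 6+3+2=11, value 30+25+18=73
Best: 78 util.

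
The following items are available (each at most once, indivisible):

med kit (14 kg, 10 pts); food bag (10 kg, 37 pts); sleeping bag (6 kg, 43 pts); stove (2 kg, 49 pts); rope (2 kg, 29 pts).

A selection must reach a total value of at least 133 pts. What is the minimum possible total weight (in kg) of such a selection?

20

Subsets with value ≥ 133, sorted by total weight:
- food bag+sleeping bag+stove+rope: weight 20, value 158
- med kit+food bag+sleeping bag+stove: weight 32, value 139
Minimum weight: 20 kg.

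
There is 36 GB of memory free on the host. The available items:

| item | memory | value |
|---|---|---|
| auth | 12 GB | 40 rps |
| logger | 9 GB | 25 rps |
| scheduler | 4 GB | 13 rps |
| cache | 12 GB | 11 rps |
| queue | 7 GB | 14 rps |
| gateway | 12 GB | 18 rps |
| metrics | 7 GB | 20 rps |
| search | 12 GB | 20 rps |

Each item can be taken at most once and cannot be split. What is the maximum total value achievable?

99 rps

This is a 0/1 knapsack; check combinations near the capacity.
- auth+logger+queue+metrics: memory 12+9+7+7=35, value 40+25+14+20=99
- auth+logger+scheduler+metrics: memory 12+9+4+7=32, value 40+25+13+20=98
- auth+scheduler+metrics+search: memory 12+4+7+12=35, value 40+13+20+20=93
- auth+logger+scheduler+queue: memory 12+9+4+7=32, value 40+25+13+14=92
- auth+scheduler+gateway+metrics: memory 12+4+12+7=35, value 40+13+18+20=91
Best: 99 rps.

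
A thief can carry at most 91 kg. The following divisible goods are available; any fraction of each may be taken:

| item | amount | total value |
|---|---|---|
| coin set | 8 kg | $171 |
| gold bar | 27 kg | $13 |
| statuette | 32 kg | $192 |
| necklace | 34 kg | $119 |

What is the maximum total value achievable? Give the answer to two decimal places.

490.19

Take in order of value per unit:
- coin set (171/8 per unit): all 8 → value 171, running total 171.00
- statuette (192/32 per unit): all 32 → value 192, running total 363.00
- necklace (119/34 per unit): all 34 → value 119, running total 482.00
- gold bar (13/27 per unit): 17 of 27 → value 17×13/27 = 8.1852, running total 490.19
Total 490.19.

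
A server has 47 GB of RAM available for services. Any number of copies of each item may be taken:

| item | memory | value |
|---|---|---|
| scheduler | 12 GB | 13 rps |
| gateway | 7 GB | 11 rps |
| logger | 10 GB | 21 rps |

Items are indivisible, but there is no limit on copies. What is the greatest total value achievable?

95 rps

Best value-per-unit is logger at 21/10; filling with it alone gives 4×21 = 84.
Optimal mix: 1×gateway + 4×logger → memory 47, value 95.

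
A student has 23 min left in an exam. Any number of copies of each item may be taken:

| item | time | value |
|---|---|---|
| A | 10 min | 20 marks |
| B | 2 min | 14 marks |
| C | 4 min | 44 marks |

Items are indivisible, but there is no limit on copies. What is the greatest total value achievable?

234 marks

Best value-per-unit is C at 44/4; filling with it alone gives 5×44 = 220.
Optimal mix: 1×B + 5×C → time 22, value 234.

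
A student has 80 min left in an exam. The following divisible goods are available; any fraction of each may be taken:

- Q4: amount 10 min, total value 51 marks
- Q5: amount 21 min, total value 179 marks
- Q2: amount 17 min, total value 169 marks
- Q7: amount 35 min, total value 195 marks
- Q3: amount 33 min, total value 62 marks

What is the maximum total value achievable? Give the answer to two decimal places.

Take in order of value per unit:
- Q2 (169/17 per unit): all 17 → value 169, running total 169.00
- Q5 (179/21 per unit): all 21 → value 179, running total 348.00
- Q7 (195/35 per unit): all 35 → value 195, running total 543.00
- Q4 (51/10 per unit): 7 of 10 → value 7×51/10 = 35.7000, running total 578.70
Total 578.70.

578.70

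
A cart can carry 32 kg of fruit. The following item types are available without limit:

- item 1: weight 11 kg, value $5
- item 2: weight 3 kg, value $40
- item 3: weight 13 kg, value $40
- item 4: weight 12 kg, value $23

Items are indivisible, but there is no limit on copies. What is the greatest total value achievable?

Best value-per-unit is item 2 at 40/3, and filling with it alone uses weight 10×3=30. No mix of the others beats 10×40 = 400.

$400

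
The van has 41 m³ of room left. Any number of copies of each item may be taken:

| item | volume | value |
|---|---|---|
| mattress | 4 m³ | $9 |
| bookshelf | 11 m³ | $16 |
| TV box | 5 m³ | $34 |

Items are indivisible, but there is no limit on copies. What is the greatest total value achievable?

Best value-per-unit is TV box at 34/5, and filling with it alone uses volume 8×5=40. No mix of the others beats 8×34 = 272.

$272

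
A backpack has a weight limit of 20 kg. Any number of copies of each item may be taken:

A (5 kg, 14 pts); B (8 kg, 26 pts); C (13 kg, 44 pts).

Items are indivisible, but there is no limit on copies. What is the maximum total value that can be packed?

Best value-per-unit is C at 44/13; filling with it alone gives 1×44 = 44.
Optimal mix: 1×A + 1×C → weight 18, value 58.

58 pts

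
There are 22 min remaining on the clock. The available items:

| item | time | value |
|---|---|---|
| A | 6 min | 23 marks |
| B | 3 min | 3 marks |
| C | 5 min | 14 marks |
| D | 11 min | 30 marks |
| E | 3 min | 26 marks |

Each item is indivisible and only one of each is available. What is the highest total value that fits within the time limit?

79 marks

Check high-value combinations within 22 min:
- A+D+E: time 6+11+3=20, value 23+30+26=79
- B+C+D+E: time 3+5+11+3=22, value 3+14+30+26=73
- C+D+E: time 5+11+3=19, value 14+30+26=70
Best: 79 marks.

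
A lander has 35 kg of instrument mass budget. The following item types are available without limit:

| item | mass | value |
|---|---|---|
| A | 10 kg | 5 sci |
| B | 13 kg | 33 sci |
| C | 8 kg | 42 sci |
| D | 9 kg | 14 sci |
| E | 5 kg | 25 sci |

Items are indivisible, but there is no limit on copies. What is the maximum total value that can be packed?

176 sci

Best value-per-unit is C at 42/8; filling with it alone gives 4×42 = 168.
Optimal mix: 3×C + 2×E → mass 34, value 176.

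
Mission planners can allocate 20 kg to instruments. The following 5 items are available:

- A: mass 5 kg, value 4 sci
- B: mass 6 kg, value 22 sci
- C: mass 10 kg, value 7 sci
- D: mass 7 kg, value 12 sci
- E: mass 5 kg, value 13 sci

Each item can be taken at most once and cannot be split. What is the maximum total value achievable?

Check high-value combinations within 20 kg:
- B+D+E: mass 6+7+5=18, value 22+12+13=47
- A+B+E: mass 5+6+5=16, value 4+22+13=39
- A+B+D: mass 5+6+7=18, value 4+22+12=38
- B+E: mass 6+5=11, value 22+13=35
- B+D: mass 6+7=13, value 22+12=34
Best: 47 sci.

47 sci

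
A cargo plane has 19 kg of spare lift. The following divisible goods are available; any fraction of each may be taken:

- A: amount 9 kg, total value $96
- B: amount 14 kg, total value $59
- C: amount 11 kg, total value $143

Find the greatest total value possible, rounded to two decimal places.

228.33

Take in order of value per unit:
- C (143/11 per unit): all 11 → value 143, running total 143.00
- A (96/9 per unit): 8 of 9 → value 8×96/9 = 85.3333, running total 228.33
Total 228.33.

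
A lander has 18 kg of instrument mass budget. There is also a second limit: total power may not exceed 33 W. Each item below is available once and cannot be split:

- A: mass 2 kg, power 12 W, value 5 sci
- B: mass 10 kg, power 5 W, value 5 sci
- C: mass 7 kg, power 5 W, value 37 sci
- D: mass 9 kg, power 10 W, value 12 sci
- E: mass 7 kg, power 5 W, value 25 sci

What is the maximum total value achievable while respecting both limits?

67 sci

Feasible sets respecting both limits:
- A+C+E: mass 16, power 22, value 67
- C+E: mass 14, power 10, value 62
- A+C+D: mass 18, power 27, value 54
Best: 67 sci.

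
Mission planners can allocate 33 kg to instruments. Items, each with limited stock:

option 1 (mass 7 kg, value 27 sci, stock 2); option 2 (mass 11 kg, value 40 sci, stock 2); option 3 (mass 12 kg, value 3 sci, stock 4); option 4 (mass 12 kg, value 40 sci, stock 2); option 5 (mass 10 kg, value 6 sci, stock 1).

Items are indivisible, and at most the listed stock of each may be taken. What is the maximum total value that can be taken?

Best selections within mass 33 and stock limits:
- 1×option 1 + 2×option 2: mass 29, value 107
- 1×option 1 + 1×option 2 + 1×option 4: mass 30, value 107
Best: 107 sci.

107 sci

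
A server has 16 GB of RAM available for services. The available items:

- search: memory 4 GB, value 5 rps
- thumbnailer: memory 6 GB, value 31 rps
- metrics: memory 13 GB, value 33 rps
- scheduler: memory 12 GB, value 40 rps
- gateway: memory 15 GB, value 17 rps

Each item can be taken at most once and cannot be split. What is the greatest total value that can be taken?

Check high-value combinations within 16 GB:
- search+scheduler: memory 4+12=16, value 5+40=45
- scheduler: memory 12, value 40
- search+thumbnailer: memory 4+6=10, value 5+31=36
- metrics: memory 13, value 33
- thumbnailer: memory 6, value 31
Best: 45 rps.

45 rps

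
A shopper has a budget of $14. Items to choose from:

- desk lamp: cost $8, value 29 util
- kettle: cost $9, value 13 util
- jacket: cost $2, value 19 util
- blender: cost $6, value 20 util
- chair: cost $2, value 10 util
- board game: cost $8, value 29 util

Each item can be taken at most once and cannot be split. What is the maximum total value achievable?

58 util

This is a 0/1 knapsack; check combinations near the capacity.
- desk lamp+jacket+chair: cost 8+2+2=12, value 29+19+10=58
- jacket+chair+board game: cost 2+2+8=12, value 19+10+29=58
- jacket+blender+chair: cost 2+6+2=10, value 19+20+10=49
- desk lamp+blender: cost 8+6=14, value 29+20=49
- blender+board game: cost 6+8=14, value 20+29=49
Best: 58 util.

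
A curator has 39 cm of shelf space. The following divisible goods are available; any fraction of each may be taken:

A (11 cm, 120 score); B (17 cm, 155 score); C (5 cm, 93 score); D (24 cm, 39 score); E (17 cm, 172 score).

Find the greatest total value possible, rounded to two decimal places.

Take in order of value per unit:
- C (93/5 per unit): all 5 → value 93, running total 93.00
- A (120/11 per unit): all 11 → value 120, running total 213.00
- E (172/17 per unit): all 17 → value 172, running total 385.00
- B (155/17 per unit): 6 of 17 → value 6×155/17 = 54.7059, running total 439.71
Total 439.71.

439.71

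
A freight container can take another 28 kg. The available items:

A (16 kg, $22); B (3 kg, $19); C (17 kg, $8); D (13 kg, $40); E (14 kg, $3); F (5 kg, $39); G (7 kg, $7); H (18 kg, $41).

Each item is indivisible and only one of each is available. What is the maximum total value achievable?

This is a 0/1 knapsack; check combinations near the capacity.
- B+D+F+G: weight 3+13+5+7=28, value 19+40+39+7=105
- B+F+H: weight 3+5+18=26, value 19+39+41=99
- B+D+F: weight 3+13+5=21, value 19+40+39=98
- D+F+G: weight 13+5+7=25, value 40+39+7=86
Best: $105.

$105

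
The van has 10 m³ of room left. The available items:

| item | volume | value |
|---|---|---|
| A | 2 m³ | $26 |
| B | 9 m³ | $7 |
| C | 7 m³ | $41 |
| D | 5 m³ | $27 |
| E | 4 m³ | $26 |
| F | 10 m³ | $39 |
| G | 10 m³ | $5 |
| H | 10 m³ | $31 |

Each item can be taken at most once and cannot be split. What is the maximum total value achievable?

$67

Check high-value combinations within 10 m³:
- A+C: volume 2+7=9, value 26+41=67
- A+D: volume 2+5=7, value 26+27=53
- D+E: volume 5+4=9, value 27+26=53
- A+E: volume 2+4=6, value 26+26=52
- C: volume 7, value 41
Best: $67.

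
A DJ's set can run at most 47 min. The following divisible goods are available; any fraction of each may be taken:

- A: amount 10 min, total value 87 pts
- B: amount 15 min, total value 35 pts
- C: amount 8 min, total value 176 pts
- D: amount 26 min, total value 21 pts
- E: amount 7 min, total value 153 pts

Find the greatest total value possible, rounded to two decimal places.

Take in order of value per unit:
- C (176/8 per unit): all 8 → value 176, running total 176.00
- E (153/7 per unit): all 7 → value 153, running total 329.00
- A (87/10 per unit): all 10 → value 87, running total 416.00
- B (35/15 per unit): all 15 → value 35, running total 451.00
- D (21/26 per unit): 7 of 26 → value 7×21/26 = 5.6538, running total 456.65
Total 456.65.

456.65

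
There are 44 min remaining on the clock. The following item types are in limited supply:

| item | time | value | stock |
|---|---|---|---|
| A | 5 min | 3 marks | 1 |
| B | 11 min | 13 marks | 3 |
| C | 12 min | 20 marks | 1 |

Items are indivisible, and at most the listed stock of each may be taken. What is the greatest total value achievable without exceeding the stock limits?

49 marks

Best selections within time 44 and stock limits:
- 1×A + 2×B + 1×C: time 39, value 49
- 2×B + 1×C: time 34, value 46
- 1×A + 3×B: time 38, value 42
- 3×B: time 33, value 39
Best: 49 marks.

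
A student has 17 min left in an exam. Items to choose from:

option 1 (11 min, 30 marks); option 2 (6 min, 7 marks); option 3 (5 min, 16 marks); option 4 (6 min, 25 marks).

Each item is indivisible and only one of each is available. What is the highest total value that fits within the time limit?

Check high-value combinations within 17 min:
- option 1+option 4: time 11+6=17, value 30+25=55
- option 2+option 3+option 4: time 6+5+6=17, value 7+16+25=48
- option 1+option 3: time 11+5=16, value 30+16=46
- option 3+option 4: time 5+6=11, value 16+25=41
Best: 55 marks.

55 marks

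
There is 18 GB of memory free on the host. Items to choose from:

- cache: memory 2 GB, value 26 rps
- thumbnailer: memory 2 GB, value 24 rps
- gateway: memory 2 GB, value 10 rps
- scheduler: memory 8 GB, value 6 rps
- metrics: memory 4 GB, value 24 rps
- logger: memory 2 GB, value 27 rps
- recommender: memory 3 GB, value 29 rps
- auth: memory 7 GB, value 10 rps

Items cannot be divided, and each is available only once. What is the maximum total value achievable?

140 rps

Check high-value combinations within 18 GB:
- cache+thumbnailer+gateway+metrics+logger+recommender: memory 2+2+2+4+2+3=15, value 26+24+10+24+27+29=140
- cache+thumbnailer+metrics+logger+recommender: memory 2+2+4+2+3=13, value 26+24+24+27+29=130
- cache+thumbnailer+gateway+logger+recommender+auth: memory 2+2+2+2+3+7=18, value 26+24+10+27+29+10=126
- cache+thumbnailer+gateway+logger+recommender: memory 2+2+2+2+3=11, value 26+24+10+27+29=116
- cache+gateway+metrics+logger+recommender: memory 2+2+4+2+3=13, value 26+10+24+27+29=116
Best: 140 rps.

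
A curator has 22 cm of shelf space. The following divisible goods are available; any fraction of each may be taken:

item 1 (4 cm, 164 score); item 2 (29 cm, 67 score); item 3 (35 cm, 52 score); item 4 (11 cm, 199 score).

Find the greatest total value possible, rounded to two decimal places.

Take in order of value per unit:
- item 1 (164/4 per unit): all 4 → value 164, running total 164.00
- item 4 (199/11 per unit): all 11 → value 199, running total 363.00
- item 2 (67/29 per unit): 7 of 29 → value 7×67/29 = 16.1724, running total 379.17
Total 379.17.

379.17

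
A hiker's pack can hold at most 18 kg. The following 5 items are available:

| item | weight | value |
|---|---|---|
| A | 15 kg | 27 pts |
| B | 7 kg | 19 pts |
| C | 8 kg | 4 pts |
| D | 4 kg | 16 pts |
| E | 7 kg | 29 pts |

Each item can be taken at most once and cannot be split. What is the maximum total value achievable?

64 pts

Check high-value combinations within 18 kg:
- B+D+E: weight 7+4+7=18, value 19+16+29=64
- B+E: weight 7+7=14, value 19+29=48
- D+E: weight 4+7=11, value 16+29=45
- B+D: weight 7+4=11, value 19+16=35
- C+E: weight 8+7=15, value 4+29=33
Best: 64 pts.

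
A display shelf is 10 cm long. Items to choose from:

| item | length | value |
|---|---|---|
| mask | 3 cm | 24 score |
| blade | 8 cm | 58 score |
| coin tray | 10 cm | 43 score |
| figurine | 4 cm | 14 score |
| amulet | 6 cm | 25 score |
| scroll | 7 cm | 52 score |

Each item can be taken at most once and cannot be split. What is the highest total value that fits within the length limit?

Check high-value combinations within 10 cm:
- mask+scroll: length 3+7=10, value 24+52=76
- blade: length 8, value 58
- scroll: length 7, value 52
Best: 76 score.

76 score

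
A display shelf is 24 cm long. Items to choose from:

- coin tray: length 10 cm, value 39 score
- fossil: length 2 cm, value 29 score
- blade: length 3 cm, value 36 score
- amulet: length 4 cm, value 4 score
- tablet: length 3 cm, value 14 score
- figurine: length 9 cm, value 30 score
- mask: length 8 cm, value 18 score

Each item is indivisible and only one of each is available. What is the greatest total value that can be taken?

Check high-value combinations within 24 cm:
- coin tray+fossil+blade+figurine: length 10+2+3+9=24, value 39+29+36+30=134
- coin tray+fossil+blade+amulet+tablet: length 10+2+3+4+3=22, value 39+29+36+4+14=122
- coin tray+fossil+blade+mask: length 10+2+3+8=23, value 39+29+36+18=122
- coin tray+fossil+blade+tablet: length 10+2+3+3=18, value 39+29+36+14=118
- fossil+blade+amulet+tablet+figurine: length 2+3+4+3+9=21, value 29+36+4+14+30=113
Best: 134 score.

134 score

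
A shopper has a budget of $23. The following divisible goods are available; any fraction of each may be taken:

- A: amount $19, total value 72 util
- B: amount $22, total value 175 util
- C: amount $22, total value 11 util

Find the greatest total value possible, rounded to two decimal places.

Take in order of value per unit:
- B (175/22 per unit): all 22 → value 175, running total 175.00
- A (72/19 per unit): 1 of 19 → value 1×72/19 = 3.7895, running total 178.79
Total 178.79.

178.79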